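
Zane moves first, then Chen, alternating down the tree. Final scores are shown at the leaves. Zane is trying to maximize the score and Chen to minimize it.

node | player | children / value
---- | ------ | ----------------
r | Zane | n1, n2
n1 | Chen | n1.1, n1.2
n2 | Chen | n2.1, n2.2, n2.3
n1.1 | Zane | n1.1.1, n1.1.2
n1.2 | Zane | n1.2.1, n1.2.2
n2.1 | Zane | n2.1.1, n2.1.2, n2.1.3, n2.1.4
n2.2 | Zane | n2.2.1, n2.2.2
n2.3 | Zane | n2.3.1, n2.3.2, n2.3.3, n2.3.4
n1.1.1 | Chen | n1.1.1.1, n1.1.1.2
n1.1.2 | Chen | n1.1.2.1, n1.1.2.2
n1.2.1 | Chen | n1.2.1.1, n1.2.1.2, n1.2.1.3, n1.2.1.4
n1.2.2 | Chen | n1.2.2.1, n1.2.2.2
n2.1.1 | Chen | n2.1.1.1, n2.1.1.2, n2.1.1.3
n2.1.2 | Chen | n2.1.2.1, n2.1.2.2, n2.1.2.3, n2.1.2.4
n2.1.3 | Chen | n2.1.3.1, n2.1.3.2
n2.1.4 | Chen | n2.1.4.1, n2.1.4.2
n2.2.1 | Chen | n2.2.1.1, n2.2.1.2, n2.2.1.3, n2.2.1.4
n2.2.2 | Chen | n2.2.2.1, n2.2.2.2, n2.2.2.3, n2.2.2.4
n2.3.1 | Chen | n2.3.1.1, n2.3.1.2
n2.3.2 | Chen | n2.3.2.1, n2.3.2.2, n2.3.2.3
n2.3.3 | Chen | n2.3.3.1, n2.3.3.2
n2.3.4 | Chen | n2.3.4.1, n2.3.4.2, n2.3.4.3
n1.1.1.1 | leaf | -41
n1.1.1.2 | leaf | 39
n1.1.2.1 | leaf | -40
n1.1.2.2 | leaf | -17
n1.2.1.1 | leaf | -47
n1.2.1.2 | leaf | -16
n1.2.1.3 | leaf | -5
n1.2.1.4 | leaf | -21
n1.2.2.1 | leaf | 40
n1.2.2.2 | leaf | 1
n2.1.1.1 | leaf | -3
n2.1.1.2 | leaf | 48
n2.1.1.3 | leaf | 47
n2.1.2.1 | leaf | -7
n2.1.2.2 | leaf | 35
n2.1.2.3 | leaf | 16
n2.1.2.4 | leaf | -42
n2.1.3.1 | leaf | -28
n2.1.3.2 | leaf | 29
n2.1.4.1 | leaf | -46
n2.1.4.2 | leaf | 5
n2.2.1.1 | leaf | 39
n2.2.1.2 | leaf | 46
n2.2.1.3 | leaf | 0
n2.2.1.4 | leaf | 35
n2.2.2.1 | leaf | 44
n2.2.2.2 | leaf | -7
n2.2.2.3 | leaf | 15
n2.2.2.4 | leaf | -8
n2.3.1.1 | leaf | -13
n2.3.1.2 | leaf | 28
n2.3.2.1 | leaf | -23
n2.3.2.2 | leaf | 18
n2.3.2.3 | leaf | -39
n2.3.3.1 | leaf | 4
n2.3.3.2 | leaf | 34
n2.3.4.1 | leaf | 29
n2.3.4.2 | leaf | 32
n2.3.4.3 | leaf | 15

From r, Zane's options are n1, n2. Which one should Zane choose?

n2

n1.1.1 (Chen): min(-41, 39) = -41
n1.1.2 (Chen): min(-40, -17) = -40
n1.1 (Zane): max(-41, -40) = -40
n1.2.1 (Chen): min(-47, -16, -5, -21) = -47
n1.2.2 (Chen): min(40, 1) = 1
n1.2 (Zane): max(-47, 1) = 1
n1 (Chen): min(-40, 1) = -40
n2.1.1 (Chen): min(-3, 48, 47) = -3
n2.1.2 (Chen): min(-7, 35, 16, -42) = -42
n2.1.3 (Chen): min(-28, 29) = -28
n2.1.4 (Chen): min(-46, 5) = -46
n2.1 (Zane): max(-3, -42, -28, -46) = -3
n2.2.1 (Chen): min(39, 46, 0, 35) = 0
n2.2.2 (Chen): min(44, -7, 15, -8) = -8
n2.2 (Zane): max(0, -8) = 0
n2.3.1 (Chen): min(-13, 28) = -13
n2.3.2 (Chen): min(-23, 18, -39) = -39
n2.3.3 (Chen): min(4, 34) = 4
n2.3.4 (Chen): min(29, 32, 15) = 15
n2.3 (Zane): max(-13, -39, 4, 15) = 15
n2 (Chen): min(-3, 0, 15) = -3
r (Zane): max(-40, -3) = -3
Zane at r wants the highest of {n1=-40, n2=-3}, so chooses n2.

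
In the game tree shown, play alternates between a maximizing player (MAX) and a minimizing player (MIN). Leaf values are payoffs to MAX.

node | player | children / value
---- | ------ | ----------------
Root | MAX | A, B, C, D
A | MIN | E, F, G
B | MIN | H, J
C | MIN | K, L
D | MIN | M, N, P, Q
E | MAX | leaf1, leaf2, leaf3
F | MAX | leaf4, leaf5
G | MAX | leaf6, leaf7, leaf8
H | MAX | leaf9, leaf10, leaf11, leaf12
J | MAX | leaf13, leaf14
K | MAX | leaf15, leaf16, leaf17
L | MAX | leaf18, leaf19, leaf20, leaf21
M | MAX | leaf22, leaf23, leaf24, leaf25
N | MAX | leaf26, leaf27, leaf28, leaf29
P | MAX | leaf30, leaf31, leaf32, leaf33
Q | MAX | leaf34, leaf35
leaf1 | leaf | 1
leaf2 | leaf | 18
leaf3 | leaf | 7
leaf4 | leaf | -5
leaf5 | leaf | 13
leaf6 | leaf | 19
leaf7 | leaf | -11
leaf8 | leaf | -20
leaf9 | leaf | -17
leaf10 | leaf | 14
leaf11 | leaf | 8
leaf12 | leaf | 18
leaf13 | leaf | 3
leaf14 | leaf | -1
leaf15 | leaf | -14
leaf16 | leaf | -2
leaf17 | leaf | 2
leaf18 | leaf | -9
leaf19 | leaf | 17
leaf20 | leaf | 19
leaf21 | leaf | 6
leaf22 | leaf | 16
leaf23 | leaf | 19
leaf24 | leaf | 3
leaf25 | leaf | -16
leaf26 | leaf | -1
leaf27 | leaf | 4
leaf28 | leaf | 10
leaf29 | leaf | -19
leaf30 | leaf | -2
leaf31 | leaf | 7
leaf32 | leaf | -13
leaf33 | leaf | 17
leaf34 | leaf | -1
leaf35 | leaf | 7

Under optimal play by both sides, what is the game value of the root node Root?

E (MAX): max(1, 18, 7) = 18
F (MAX): max(-5, 13) = 13
G (MAX): max(19, -11, -20) = 19
A (MIN): min(18, 13, 19) = 13
H (MAX): max(-17, 14, 8, 18) = 18
J (MAX): max(3, -1) = 3
B (MIN): min(18, 3) = 3
K (MAX): max(-14, -2, 2) = 2
L (MAX): max(-9, 17, 19, 6) = 19
C (MIN): min(2, 19) = 2
M (MAX): max(16, 19, 3, -16) = 19
N (MAX): max(-1, 4, 10, -19) = 10
P (MAX): max(-2, 7, -13, 17) = 17
Q (MAX): max(-1, 7) = 7
D (MIN): min(19, 10, 17, 7) = 7
Root (MAX): max(13, 3, 2, 7) = 13

13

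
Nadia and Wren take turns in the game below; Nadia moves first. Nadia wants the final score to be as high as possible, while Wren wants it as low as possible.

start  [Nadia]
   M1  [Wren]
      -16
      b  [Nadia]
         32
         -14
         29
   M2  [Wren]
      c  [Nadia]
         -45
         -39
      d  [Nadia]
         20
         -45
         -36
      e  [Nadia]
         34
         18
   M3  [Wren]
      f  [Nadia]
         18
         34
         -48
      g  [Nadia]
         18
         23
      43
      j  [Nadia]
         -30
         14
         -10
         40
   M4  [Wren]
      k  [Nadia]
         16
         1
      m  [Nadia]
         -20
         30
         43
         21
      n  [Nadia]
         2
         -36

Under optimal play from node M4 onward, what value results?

2

k (Nadia): max(16, 1) = 16
m (Nadia): max(-20, 30, 43, 21) = 43
n (Nadia): max(2, -36) = 2
M4 (Wren): min(16, 43, 2) = 2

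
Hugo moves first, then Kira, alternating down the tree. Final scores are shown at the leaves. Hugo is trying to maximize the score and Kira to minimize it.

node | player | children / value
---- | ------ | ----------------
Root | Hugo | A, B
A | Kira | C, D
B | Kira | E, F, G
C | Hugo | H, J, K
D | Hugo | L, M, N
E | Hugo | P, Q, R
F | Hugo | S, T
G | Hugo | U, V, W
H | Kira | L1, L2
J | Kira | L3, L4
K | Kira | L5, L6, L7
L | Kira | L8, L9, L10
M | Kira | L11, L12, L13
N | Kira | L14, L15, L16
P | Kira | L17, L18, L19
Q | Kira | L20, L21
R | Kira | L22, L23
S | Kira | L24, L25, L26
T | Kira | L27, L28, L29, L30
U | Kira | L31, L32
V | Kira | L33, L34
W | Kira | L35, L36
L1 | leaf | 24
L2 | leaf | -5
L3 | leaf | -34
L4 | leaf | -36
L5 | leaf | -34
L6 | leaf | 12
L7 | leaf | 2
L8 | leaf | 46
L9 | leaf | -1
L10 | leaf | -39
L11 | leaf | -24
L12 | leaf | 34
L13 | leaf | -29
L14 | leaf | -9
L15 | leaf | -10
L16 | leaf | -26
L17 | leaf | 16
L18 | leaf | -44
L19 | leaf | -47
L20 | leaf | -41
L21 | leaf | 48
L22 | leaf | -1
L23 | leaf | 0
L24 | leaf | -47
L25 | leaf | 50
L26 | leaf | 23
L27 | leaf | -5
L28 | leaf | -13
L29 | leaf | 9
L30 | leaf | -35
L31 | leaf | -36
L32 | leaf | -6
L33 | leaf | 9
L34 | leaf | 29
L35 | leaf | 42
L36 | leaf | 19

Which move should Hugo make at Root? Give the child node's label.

A

H (Kira): min(24, -5) = -5
J (Kira): min(-34, -36) = -36
K (Kira): min(-34, 12, 2) = -34
C (Hugo): max(-5, -36, -34) = -5
L (Kira): min(46, -1, -39) = -39
M (Kira): min(-24, 34, -29) = -29
N (Kira): min(-9, -10, -26) = -26
D (Hugo): max(-39, -29, -26) = -26
A (Kira): min(-5, -26) = -26
P (Kira): min(16, -44, -47) = -47
Q (Kira): min(-41, 48) = -41
R (Kira): min(-1, 0) = -1
E (Hugo): max(-47, -41, -1) = -1
S (Kira): min(-47, 50, 23) = -47
T (Kira): min(-5, -13, 9, -35) = -35
F (Hugo): max(-47, -35) = -35
U (Kira): min(-36, -6) = -36
V (Kira): min(9, 29) = 9
W (Kira): min(42, 19) = 19
G (Hugo): max(-36, 9, 19) = 19
B (Kira): min(-1, -35, 19) = -35
Root (Hugo): max(-26, -35) = -26
Hugo at Root wants the highest of {A=-26, B=-35}, so chooses A.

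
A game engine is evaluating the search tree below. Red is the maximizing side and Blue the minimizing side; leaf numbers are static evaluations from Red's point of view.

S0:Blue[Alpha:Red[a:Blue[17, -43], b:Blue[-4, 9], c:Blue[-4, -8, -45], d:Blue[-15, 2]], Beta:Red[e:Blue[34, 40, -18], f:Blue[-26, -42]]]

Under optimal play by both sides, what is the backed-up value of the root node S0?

a (Blue): min(17, -43) = -43
b (Blue): min(-4, 9) = -4
c (Blue): min(-4, -8, -45) = -45
d (Blue): min(-15, 2) = -15
Alpha (Red): max(-43, -4, -45, -15) = -4
e (Blue): min(34, 40, -18) = -18
f (Blue): min(-26, -42) = -42
Beta (Red): max(-18, -42) = -18
S0 (Blue): min(-4, -18) = -18

-18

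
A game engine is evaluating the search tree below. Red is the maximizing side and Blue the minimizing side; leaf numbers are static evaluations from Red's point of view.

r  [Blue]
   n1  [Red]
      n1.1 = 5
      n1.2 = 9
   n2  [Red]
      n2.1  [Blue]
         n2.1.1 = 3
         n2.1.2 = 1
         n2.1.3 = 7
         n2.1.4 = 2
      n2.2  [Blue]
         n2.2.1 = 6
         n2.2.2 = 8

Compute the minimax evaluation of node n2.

n2.1 (Blue): min(3, 1, 7, 2) = 1
n2.2 (Blue): min(6, 8) = 6
n2 (Red): max(1, 6) = 6

6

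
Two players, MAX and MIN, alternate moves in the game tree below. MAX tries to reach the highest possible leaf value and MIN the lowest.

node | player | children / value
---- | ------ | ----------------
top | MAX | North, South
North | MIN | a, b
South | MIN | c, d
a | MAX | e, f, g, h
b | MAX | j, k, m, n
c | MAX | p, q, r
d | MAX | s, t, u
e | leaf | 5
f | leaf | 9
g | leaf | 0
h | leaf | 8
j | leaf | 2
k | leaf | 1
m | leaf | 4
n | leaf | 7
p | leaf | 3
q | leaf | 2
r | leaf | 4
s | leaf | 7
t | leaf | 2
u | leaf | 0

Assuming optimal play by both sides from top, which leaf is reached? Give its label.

a (MAX): max(5, 9, 0, 8) = 9
b (MAX): max(2, 1, 4, 7) = 7
North (MIN): min(9, 7) = 7
c (MAX): max(3, 2, 4) = 4
d (MAX): max(7, 2, 0) = 7
South (MIN): min(4, 7) = 4
top (MAX): max(7, 4) = 7
At top, MAX picks North (highest: 7).
At North, MIN picks b (lowest: 7).
At b, MAX picks n (highest: 7).
Terminal value 7.

n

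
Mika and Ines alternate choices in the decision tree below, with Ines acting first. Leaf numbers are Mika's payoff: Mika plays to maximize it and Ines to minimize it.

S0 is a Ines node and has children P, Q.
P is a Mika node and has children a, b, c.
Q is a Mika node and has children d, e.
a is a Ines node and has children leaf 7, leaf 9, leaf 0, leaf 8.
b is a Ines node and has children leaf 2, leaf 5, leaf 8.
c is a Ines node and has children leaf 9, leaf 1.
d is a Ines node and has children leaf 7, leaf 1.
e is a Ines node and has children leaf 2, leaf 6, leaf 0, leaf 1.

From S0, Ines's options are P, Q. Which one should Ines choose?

Q

a (Ines): min(7, 9, 0, 8) = 0
b (Ines): min(2, 5, 8) = 2
c (Ines): min(9, 1) = 1
P (Mika): max(0, 2, 1) = 2
d (Ines): min(7, 1) = 1
e (Ines): min(2, 6, 0, 1) = 0
Q (Mika): max(1, 0) = 1
S0 (Ines): min(2, 1) = 1
Ines at S0 wants the lowest of {P=2, Q=1}, so chooses Q.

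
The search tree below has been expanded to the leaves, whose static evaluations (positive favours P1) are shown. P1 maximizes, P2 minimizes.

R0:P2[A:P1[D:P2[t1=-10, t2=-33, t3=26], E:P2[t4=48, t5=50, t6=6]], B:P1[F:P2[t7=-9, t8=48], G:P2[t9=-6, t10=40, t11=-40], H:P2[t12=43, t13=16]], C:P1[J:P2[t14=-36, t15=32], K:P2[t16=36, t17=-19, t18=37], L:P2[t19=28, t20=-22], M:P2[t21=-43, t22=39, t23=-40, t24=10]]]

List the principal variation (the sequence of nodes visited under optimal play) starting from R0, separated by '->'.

D (P2): min(-10, -33, 26) = -33
E (P2): min(48, 50, 6) = 6
A (P1): max(-33, 6) = 6
F (P2): min(-9, 48) = -9
G (P2): min(-6, 40, -40) = -40
H (P2): min(43, 16) = 16
B (P1): max(-9, -40, 16) = 16
J (P2): min(-36, 32) = -36
K (P2): min(36, -19, 37) = -19
L (P2): min(28, -22) = -22
M (P2): min(-43, 39, -40, 10) = -43
C (P1): max(-36, -19, -22, -43) = -19
R0 (P2): min(6, 16, -19) = -19
At R0, P2 picks C (lowest: -19).
At C, P1 picks K (highest: -19).
At K, P2 picks t17 (lowest: -19).
Terminal value -19.

R0 -> C -> K -> t17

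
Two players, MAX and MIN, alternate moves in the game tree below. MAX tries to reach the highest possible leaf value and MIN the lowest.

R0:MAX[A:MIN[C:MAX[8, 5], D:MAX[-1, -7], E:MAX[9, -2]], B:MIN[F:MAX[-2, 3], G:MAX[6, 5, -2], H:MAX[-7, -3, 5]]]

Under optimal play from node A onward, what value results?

-1

C (MAX): max(8, 5) = 8
D (MAX): max(-1, -7) = -1
E (MAX): max(9, -2) = 9
A (MIN): min(8, -1, 9) = -1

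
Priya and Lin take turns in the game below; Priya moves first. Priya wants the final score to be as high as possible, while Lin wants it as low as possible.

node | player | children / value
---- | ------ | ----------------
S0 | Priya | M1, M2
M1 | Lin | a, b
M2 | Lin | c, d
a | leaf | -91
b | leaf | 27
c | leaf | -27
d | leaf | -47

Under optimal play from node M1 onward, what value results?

M1 (Lin): min(-91, 27) = -91

-91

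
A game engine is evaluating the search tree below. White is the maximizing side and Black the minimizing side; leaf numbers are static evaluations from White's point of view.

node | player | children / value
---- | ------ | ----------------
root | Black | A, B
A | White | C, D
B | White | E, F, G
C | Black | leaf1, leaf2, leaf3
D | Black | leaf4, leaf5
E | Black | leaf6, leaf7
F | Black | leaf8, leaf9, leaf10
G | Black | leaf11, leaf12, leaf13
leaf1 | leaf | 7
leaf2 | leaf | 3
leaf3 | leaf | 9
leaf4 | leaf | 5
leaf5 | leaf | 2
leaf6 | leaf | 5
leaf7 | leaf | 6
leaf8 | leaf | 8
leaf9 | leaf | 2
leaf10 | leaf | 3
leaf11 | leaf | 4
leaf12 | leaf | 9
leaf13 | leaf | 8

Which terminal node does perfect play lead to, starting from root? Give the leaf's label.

leaf2

C (Black): min(7, 3, 9) = 3
D (Black): min(5, 2) = 2
A (White): max(3, 2) = 3
E (Black): min(5, 6) = 5
F (Black): min(8, 2, 3) = 2
G (Black): min(4, 9, 8) = 4
B (White): max(5, 2, 4) = 5
root (Black): min(3, 5) = 3
At root, Black picks A (lowest: 3).
At A, White picks C (highest: 3).
At C, Black picks leaf2 (lowest: 3).
Terminal value 3.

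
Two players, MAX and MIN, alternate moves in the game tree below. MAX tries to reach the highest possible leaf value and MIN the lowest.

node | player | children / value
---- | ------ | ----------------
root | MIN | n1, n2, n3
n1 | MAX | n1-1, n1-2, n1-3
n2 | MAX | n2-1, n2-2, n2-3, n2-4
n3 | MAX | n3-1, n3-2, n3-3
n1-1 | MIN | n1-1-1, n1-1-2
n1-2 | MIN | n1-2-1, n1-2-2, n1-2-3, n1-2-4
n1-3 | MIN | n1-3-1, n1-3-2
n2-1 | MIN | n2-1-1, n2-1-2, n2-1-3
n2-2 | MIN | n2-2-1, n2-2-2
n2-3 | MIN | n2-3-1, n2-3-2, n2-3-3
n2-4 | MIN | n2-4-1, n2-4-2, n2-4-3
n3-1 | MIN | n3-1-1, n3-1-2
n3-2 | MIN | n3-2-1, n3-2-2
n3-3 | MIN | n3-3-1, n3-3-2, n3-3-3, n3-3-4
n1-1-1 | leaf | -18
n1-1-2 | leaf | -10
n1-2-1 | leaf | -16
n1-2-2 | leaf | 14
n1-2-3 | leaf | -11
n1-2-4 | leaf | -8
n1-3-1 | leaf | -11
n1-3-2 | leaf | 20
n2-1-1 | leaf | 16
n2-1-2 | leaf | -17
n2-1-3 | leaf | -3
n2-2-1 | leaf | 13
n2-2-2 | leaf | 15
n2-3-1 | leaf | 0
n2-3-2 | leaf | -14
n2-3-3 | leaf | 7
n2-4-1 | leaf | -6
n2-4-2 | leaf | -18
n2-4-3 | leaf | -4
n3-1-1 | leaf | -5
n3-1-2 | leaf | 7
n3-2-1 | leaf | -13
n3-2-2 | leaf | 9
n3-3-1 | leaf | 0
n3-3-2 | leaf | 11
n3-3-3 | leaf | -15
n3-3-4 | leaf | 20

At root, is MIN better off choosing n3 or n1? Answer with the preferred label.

n3-1 (MIN): min(-5, 7) = -5
n3-2 (MIN): min(-13, 9) = -13
n3-3 (MIN): min(0, 11, -15, 20) = -15
n3 (MAX): max(-5, -13, -15) = -5
n1-1 (MIN): min(-18, -10) = -18
n1-2 (MIN): min(-16, 14, -11, -8) = -16
n1-3 (MIN): min(-11, 20) = -11
n1 (MAX): max(-18, -16, -11) = -11
MIN prefers the lower value; n3=-5, n1=-11. n1 is better since -11 < -5.

n1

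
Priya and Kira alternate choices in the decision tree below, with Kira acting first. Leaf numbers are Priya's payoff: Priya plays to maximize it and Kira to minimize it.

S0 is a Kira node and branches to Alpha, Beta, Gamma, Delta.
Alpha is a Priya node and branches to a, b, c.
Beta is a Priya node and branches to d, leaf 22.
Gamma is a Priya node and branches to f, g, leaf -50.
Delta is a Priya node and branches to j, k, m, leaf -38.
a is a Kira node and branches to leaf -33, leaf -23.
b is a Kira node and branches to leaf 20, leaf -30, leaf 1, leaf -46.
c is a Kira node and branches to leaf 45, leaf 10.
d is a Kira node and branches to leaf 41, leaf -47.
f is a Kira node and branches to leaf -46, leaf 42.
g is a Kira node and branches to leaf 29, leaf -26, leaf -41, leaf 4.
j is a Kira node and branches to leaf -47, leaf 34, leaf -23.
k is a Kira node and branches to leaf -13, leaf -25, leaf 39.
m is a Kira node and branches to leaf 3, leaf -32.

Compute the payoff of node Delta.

j (Kira): min(-47, 34, -23) = -47
k (Kira): min(-13, -25, 39) = -25
m (Kira): min(3, -32) = -32
Delta (Priya): max(-47, -25, -32, -38) = -25

-25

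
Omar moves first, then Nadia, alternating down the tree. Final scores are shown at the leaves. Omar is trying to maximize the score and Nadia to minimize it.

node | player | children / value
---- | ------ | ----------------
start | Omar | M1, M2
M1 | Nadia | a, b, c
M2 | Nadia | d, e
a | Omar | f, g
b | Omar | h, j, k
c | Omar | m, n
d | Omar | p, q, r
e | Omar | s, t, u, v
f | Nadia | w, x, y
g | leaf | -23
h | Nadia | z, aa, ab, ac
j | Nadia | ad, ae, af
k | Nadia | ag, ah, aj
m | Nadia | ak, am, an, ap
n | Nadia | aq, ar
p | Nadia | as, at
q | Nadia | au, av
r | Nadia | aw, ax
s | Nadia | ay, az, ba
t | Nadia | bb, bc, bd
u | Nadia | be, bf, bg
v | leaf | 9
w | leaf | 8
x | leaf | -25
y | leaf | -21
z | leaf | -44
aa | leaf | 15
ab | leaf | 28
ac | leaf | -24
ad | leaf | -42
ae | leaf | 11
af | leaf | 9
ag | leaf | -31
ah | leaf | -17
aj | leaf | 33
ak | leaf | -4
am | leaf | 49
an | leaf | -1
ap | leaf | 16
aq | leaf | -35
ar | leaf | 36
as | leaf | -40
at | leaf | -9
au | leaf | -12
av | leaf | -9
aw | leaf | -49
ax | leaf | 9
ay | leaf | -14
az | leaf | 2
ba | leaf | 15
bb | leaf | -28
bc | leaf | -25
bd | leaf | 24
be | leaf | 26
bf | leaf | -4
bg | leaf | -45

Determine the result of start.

-12

f (Nadia): min(8, -25, -21) = -25
a (Omar): max(-25, -23) = -23
h (Nadia): min(-44, 15, 28, -24) = -44
j (Nadia): min(-42, 11, 9) = -42
k (Nadia): min(-31, -17, 33) = -31
b (Omar): max(-44, -42, -31) = -31
m (Nadia): min(-4, 49, -1, 16) = -4
n (Nadia): min(-35, 36) = -35
c (Omar): max(-4, -35) = -4
M1 (Nadia): min(-23, -31, -4) = -31
p (Nadia): min(-40, -9) = -40
q (Nadia): min(-12, -9) = -12
r (Nadia): min(-49, 9) = -49
d (Omar): max(-40, -12, -49) = -12
s (Nadia): min(-14, 2, 15) = -14
t (Nadia): min(-28, -25, 24) = -28
u (Nadia): min(26, -4, -45) = -45
e (Omar): max(-14, -28, -45, 9) = 9
M2 (Nadia): min(-12, 9) = -12
start (Omar): max(-31, -12) = -12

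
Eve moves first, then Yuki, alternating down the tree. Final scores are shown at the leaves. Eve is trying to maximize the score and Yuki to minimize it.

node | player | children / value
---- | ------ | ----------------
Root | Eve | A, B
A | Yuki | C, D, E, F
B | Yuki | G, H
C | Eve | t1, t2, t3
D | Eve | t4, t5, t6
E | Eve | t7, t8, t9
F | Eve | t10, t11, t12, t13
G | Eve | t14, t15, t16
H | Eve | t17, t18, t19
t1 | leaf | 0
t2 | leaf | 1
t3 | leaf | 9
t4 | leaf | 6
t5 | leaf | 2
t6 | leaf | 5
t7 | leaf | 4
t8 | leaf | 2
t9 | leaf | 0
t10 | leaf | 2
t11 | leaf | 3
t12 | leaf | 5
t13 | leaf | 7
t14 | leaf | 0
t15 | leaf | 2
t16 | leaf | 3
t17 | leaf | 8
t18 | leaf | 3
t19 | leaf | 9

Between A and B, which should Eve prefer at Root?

A

C (Eve): max(0, 1, 9) = 9
D (Eve): max(6, 2, 5) = 6
E (Eve): max(4, 2, 0) = 4
F (Eve): max(2, 3, 5, 7) = 7
A (Yuki): min(9, 6, 4, 7) = 4
G (Eve): max(0, 2, 3) = 3
H (Eve): max(8, 3, 9) = 9
B (Yuki): min(3, 9) = 3
Eve prefers the higher value; A=4, B=3. A is better since 4 > 3.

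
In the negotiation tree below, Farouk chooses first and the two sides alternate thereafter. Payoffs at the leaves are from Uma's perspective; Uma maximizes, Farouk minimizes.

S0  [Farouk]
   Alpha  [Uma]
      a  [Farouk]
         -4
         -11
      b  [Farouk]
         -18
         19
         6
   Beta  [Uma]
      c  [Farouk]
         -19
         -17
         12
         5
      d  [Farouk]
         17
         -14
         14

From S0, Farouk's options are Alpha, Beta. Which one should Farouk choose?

Beta

a (Farouk): min(-4, -11) = -11
b (Farouk): min(-18, 19, 6) = -18
Alpha (Uma): max(-11, -18) = -11
c (Farouk): min(-19, -17, 12, 5) = -19
d (Farouk): min(17, -14, 14) = -14
Beta (Uma): max(-19, -14) = -14
S0 (Farouk): min(-11, -14) = -14
Farouk at S0 wants the lowest of {Alpha=-11, Beta=-14}, so chooses Beta.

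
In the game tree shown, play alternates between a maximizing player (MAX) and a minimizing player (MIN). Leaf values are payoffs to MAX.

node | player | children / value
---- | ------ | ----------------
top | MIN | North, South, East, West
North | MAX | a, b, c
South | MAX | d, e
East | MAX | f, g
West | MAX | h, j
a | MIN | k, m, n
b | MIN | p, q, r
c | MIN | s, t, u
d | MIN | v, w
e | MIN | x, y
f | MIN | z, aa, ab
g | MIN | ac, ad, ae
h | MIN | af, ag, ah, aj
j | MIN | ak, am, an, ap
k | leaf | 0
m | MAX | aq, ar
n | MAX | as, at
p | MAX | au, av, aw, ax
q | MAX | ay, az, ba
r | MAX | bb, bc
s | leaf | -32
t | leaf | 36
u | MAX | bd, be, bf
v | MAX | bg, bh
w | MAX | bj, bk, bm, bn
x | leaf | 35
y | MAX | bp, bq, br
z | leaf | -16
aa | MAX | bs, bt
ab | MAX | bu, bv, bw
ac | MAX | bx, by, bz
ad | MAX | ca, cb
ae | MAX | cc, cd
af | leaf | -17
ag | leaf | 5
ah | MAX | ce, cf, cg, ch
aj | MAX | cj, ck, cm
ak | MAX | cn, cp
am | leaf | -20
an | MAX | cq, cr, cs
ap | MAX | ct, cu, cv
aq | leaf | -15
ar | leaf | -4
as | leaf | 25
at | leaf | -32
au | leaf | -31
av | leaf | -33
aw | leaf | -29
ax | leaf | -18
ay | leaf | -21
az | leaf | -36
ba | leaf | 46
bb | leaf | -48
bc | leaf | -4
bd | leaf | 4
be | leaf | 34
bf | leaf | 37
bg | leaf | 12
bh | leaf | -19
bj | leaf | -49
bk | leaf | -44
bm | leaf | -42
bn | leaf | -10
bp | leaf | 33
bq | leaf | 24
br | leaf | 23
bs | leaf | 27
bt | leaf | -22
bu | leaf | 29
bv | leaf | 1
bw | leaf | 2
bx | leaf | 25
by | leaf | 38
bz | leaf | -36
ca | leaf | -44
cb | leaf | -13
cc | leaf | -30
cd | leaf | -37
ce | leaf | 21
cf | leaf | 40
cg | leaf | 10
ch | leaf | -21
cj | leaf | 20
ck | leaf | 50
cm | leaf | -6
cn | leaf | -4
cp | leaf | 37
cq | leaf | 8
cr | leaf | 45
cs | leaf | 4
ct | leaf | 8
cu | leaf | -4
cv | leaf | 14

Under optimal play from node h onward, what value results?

-17

ah (MAX): max(21, 40, 10, -21) = 40
aj (MAX): max(20, 50, -6) = 50
h (MIN): min(-17, 5, 40, 50) = -17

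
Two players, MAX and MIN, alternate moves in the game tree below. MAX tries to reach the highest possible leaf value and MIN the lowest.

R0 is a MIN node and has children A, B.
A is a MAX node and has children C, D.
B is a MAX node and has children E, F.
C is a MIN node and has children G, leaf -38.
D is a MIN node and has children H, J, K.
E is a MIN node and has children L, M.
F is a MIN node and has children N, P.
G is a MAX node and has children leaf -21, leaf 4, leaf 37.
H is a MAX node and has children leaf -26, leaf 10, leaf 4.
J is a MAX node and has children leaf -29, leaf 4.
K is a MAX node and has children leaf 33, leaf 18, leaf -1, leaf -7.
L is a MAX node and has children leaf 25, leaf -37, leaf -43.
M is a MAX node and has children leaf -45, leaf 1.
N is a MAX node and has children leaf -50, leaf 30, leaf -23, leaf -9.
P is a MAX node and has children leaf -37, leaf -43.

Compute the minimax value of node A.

4

G (MAX): max(-21, 4, 37) = 37
C (MIN): min(37, -38) = -38
H (MAX): max(-26, 10, 4) = 10
J (MAX): max(-29, 4) = 4
K (MAX): max(33, 18, -1, -7) = 33
D (MIN): min(10, 4, 33) = 4
A (MAX): max(-38, 4) = 4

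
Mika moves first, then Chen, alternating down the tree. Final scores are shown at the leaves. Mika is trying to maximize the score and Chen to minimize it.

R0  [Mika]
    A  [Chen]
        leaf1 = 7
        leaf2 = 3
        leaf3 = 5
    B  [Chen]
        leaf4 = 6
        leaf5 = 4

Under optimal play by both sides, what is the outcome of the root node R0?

A (Chen): min(7, 3, 5) = 3
B (Chen): min(6, 4) = 4
R0 (Mika): max(3, 4) = 4

4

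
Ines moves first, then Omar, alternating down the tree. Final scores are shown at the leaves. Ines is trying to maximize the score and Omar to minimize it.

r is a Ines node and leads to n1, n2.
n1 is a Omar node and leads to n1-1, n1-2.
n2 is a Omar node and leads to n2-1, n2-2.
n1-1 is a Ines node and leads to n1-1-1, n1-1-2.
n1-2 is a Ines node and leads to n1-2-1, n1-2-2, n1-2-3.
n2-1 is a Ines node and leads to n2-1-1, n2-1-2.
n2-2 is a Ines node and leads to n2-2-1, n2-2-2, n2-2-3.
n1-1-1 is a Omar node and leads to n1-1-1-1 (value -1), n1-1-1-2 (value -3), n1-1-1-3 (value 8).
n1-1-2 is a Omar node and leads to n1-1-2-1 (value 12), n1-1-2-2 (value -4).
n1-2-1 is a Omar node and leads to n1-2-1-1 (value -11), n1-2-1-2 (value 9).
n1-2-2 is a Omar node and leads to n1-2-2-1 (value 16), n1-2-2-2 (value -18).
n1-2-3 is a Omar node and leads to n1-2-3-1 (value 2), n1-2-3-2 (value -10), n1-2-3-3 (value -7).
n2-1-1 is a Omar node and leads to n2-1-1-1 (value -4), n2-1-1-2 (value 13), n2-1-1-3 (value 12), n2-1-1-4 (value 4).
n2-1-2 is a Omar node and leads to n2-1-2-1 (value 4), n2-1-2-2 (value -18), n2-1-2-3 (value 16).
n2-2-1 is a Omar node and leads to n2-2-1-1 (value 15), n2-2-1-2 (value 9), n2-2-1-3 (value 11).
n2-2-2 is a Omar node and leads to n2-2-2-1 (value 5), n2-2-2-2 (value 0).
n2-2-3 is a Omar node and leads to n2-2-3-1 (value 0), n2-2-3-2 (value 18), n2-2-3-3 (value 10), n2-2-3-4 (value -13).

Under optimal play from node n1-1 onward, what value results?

n1-1-1 (Omar): min(-1, -3, 8) = -3
n1-1-2 (Omar): min(12, -4) = -4
n1-1 (Ines): max(-3, -4) = -3

-3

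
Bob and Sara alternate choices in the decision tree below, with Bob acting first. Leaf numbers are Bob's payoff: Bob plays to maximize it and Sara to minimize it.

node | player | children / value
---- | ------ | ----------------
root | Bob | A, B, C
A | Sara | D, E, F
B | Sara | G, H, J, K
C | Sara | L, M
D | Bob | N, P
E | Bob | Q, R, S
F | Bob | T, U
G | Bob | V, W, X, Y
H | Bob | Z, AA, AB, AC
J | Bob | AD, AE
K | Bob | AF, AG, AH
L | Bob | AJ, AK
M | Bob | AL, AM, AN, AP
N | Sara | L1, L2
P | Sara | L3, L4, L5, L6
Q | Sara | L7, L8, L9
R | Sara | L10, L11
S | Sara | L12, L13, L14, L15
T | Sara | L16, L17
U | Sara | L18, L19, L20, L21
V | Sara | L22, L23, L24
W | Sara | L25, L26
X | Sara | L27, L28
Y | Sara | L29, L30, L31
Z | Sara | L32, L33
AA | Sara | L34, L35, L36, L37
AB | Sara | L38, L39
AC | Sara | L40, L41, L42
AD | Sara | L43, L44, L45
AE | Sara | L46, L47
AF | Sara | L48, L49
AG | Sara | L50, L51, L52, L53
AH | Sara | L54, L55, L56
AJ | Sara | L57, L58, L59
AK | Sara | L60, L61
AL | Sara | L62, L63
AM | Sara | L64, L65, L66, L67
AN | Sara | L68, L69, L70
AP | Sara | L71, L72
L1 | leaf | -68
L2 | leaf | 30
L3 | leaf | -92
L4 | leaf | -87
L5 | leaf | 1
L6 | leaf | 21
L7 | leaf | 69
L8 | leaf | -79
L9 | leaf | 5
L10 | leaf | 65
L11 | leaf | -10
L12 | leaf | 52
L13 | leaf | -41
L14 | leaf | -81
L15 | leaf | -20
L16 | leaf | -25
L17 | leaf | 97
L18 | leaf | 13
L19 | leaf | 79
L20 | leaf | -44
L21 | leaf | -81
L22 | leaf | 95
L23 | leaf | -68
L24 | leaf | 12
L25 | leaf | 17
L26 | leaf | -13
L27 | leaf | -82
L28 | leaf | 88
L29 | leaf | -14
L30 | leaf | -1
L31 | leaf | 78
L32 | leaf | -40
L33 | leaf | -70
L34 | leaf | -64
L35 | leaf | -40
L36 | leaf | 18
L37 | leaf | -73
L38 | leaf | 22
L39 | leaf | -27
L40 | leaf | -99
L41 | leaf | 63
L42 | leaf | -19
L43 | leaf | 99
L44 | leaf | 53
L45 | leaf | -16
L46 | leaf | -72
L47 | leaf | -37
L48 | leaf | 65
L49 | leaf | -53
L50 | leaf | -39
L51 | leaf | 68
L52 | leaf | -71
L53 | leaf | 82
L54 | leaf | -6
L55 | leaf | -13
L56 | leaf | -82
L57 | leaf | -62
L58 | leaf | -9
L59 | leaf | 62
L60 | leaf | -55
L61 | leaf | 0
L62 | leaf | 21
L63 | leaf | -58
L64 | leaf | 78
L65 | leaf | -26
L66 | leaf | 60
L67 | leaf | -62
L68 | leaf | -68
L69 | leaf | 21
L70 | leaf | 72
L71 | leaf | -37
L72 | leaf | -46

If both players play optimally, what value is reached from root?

-53

N (Sara): min(-68, 30) = -68
P (Sara): min(-92, -87, 1, 21) = -92
D (Bob): max(-68, -92) = -68
Q (Sara): min(69, -79, 5) = -79
R (Sara): min(65, -10) = -10
S (Sara): min(52, -41, -81, -20) = -81
E (Bob): max(-79, -10, -81) = -10
T (Sara): min(-25, 97) = -25
U (Sara): min(13, 79, -44, -81) = -81
F (Bob): max(-25, -81) = -25
A (Sara): min(-68, -10, -25) = -68
V (Sara): min(95, -68, 12) = -68
W (Sara): min(17, -13) = -13
X (Sara): min(-82, 88) = -82
Y (Sara): min(-14, -1, 78) = -14
G (Bob): max(-68, -13, -82, -14) = -13
Z (Sara): min(-40, -70) = -70
AA (Sara): min(-64, -40, 18, -73) = -73
AB (Sara): min(22, -27) = -27
AC (Sara): min(-99, 63, -19) = -99
H (Bob): max(-70, -73, -27, -99) = -27
AD (Sara): min(99, 53, -16) = -16
AE (Sara): min(-72, -37) = -72
J (Bob): max(-16, -72) = -16
AF (Sara): min(65, -53) = -53
AG (Sara): min(-39, 68, -71, 82) = -71
AH (Sara): min(-6, -13, -82) = -82
K (Bob): max(-53, -71, -82) = -53
B (Sara): min(-13, -27, -16, -53) = -53
AJ (Sara): min(-62, -9, 62) = -62
AK (Sara): min(-55, 0) = -55
L (Bob): max(-62, -55) = -55
AL (Sara): min(21, -58) = -58
AM (Sara): min(78, -26, 60, -62) = -62
AN (Sara): min(-68, 21, 72) = -68
AP (Sara): min(-37, -46) = -46
M (Bob): max(-58, -62, -68, -46) = -46
C (Sara): min(-55, -46) = -55
root (Bob): max(-68, -53, -55) = -53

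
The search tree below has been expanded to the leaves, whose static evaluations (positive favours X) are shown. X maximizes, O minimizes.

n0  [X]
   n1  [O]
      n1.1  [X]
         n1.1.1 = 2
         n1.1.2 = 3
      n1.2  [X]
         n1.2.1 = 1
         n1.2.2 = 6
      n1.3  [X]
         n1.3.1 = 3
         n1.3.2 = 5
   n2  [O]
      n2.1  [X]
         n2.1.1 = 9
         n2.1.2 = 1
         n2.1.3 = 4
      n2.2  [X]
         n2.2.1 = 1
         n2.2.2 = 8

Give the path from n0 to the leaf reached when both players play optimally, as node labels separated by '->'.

n1.1 (X): max(2, 3) = 3
n1.2 (X): max(1, 6) = 6
n1.3 (X): max(3, 5) = 5
n1 (O): min(3, 6, 5) = 3
n2.1 (X): max(9, 1, 4) = 9
n2.2 (X): max(1, 8) = 8
n2 (O): min(9, 8) = 8
n0 (X): max(3, 8) = 8
At n0, X picks n2 (highest: 8).
At n2, O picks n2.2 (lowest: 8).
At n2.2, X picks n2.2.2 (highest: 8).
Terminal value 8.

n0 -> n2 -> n2.2 -> n2.2.2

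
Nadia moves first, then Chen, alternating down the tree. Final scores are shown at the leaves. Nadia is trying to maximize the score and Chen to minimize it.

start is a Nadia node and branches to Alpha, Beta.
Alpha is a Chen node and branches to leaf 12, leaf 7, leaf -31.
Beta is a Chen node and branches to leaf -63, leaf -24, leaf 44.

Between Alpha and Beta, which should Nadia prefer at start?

Alpha

Alpha (Chen): min(12, 7, -31) = -31
Beta (Chen): min(-63, -24, 44) = -63
Nadia prefers the higher value; Alpha=-31, Beta=-63. Alpha is better since -31 > -63.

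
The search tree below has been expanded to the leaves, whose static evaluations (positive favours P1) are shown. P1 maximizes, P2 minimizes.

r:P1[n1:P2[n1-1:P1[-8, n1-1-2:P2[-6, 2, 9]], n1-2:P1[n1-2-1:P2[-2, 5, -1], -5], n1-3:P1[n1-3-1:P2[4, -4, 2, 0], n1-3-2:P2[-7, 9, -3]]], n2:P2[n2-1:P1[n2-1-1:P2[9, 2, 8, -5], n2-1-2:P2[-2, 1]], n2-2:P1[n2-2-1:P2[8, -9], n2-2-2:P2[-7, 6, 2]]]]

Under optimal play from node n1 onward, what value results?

n1-1-2 (P2): min(-6, 2, 9) = -6
n1-1 (P1): max(-8, -6) = -6
n1-2-1 (P2): min(-2, 5, -1) = -2
n1-2 (P1): max(-2, -5) = -2
n1-3-1 (P2): min(4, -4, 2, 0) = -4
n1-3-2 (P2): min(-7, 9, -3) = -7
n1-3 (P1): max(-4, -7) = -4
n1 (P2): min(-6, -2, -4) = -6

-6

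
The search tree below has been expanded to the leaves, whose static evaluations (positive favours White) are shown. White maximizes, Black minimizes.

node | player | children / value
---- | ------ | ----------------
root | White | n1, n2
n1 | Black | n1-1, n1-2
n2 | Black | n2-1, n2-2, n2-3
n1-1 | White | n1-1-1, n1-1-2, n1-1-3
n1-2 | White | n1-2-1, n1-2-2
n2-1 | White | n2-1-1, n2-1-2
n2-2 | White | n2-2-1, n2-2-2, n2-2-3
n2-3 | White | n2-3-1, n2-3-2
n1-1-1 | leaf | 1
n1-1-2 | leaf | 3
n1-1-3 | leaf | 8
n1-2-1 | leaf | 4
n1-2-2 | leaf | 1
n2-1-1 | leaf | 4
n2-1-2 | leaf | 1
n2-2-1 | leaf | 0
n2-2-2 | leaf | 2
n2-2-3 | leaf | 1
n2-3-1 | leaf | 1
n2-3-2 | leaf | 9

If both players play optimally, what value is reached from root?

n1-1 (White): max(1, 3, 8) = 8
n1-2 (White): max(4, 1) = 4
n1 (Black): min(8, 4) = 4
n2-1 (White): max(4, 1) = 4
n2-2 (White): max(0, 2, 1) = 2
n2-3 (White): max(1, 9) = 9
n2 (Black): min(4, 2, 9) = 2
root (White): max(4, 2) = 4

4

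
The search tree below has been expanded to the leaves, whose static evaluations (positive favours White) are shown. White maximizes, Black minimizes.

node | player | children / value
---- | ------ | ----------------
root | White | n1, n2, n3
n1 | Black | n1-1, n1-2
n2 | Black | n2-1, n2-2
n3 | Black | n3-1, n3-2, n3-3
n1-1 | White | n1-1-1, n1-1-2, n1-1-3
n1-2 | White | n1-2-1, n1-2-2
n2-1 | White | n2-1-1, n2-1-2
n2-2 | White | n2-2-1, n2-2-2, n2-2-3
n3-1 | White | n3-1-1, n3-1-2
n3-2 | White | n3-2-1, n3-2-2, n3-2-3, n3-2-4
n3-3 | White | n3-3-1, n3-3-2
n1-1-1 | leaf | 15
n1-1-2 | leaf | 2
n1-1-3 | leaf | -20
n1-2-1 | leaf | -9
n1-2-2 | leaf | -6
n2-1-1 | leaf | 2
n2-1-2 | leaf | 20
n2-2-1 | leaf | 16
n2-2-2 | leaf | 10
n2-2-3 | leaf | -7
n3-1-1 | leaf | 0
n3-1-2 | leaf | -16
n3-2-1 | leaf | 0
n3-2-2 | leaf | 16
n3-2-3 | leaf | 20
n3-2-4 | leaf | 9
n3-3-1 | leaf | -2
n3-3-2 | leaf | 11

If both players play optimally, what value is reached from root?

16

n1-1 (White): max(15, 2, -20) = 15
n1-2 (White): max(-9, -6) = -6
n1 (Black): min(15, -6) = -6
n2-1 (White): max(2, 20) = 20
n2-2 (White): max(16, 10, -7) = 16
n2 (Black): min(20, 16) = 16
n3-1 (White): max(0, -16) = 0
n3-2 (White): max(0, 16, 20, 9) = 20
n3-3 (White): max(-2, 11) = 11
n3 (Black): min(0, 20, 11) = 0
root (White): max(-6, 16, 0) = 16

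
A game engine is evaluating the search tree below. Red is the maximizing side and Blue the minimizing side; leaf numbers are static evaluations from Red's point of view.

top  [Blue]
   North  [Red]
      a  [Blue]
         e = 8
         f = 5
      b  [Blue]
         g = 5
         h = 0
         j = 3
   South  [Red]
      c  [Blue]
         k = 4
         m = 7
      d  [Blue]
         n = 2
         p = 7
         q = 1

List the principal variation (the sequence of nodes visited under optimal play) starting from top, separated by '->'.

a (Blue): min(8, 5) = 5
b (Blue): min(5, 0, 3) = 0
North (Red): max(5, 0) = 5
c (Blue): min(4, 7) = 4
d (Blue): min(2, 7, 1) = 1
South (Red): max(4, 1) = 4
top (Blue): min(5, 4) = 4
At top, Blue picks South (lowest: 4).
At South, Red picks c (highest: 4).
At c, Blue picks k (lowest: 4).
Terminal value 4.

top -> South -> c -> k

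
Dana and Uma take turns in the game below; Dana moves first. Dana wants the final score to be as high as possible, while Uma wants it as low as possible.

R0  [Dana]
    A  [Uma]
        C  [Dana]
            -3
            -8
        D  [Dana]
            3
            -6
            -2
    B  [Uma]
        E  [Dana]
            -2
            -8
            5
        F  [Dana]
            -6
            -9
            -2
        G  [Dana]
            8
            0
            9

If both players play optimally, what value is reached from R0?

-2

C (Dana): max(-3, -8) = -3
D (Dana): max(3, -6, -2) = 3
A (Uma): min(-3, 3) = -3
E (Dana): max(-2, -8, 5) = 5
F (Dana): max(-6, -9, -2) = -2
G (Dana): max(8, 0, 9) = 9
B (Uma): min(5, -2, 9) = -2
R0 (Dana): max(-3, -2) = -2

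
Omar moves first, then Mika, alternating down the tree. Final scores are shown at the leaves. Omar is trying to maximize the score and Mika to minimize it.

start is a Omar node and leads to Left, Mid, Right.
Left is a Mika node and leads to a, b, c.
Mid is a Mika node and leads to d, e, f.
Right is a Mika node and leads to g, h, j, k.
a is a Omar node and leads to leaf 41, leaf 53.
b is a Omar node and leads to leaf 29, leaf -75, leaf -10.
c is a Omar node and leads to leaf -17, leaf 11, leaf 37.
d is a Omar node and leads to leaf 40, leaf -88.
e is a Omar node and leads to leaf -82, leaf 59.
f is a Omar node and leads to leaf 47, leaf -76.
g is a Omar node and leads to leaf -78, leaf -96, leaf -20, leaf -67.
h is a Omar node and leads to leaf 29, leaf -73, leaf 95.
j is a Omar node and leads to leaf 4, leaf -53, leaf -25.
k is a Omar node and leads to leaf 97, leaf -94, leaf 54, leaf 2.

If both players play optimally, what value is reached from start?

a (Omar): max(41, 53) = 53
b (Omar): max(29, -75, -10) = 29
c (Omar): max(-17, 11, 37) = 37
Left (Mika): min(53, 29, 37) = 29
d (Omar): max(40, -88) = 40
e (Omar): max(-82, 59) = 59
f (Omar): max(47, -76) = 47
Mid (Mika): min(40, 59, 47) = 40
g (Omar): max(-78, -96, -20, -67) = -20
h (Omar): max(29, -73, 95) = 95
j (Omar): max(4, -53, -25) = 4
k (Omar): max(97, -94, 54, 2) = 97
Right (Mika): min(-20, 95, 4, 97) = -20
start (Omar): max(29, 40, -20) = 40

40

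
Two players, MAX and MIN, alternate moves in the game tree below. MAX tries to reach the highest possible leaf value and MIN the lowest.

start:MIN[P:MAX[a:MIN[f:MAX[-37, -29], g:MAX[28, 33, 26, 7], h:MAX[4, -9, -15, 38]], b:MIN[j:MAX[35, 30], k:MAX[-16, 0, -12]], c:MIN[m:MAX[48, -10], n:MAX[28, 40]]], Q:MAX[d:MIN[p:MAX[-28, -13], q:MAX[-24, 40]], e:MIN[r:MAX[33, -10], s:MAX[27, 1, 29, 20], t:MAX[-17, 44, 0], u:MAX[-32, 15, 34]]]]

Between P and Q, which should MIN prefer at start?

f (MAX): max(-37, -29) = -29
g (MAX): max(28, 33, 26, 7) = 33
h (MAX): max(4, -9, -15, 38) = 38
a (MIN): min(-29, 33, 38) = -29
j (MAX): max(35, 30) = 35
k (MAX): max(-16, 0, -12) = 0
b (MIN): min(35, 0) = 0
m (MAX): max(48, -10) = 48
n (MAX): max(28, 40) = 40
c (MIN): min(48, 40) = 40
P (MAX): max(-29, 0, 40) = 40
p (MAX): max(-28, -13) = -13
q (MAX): max(-24, 40) = 40
d (MIN): min(-13, 40) = -13
r (MAX): max(33, -10) = 33
s (MAX): max(27, 1, 29, 20) = 29
t (MAX): max(-17, 44, 0) = 44
u (MAX): max(-32, 15, 34) = 34
e (MIN): min(33, 29, 44, 34) = 29
Q (MAX): max(-13, 29) = 29
MIN prefers the lower value; P=40, Q=29. Q is better since 29 < 40.

Q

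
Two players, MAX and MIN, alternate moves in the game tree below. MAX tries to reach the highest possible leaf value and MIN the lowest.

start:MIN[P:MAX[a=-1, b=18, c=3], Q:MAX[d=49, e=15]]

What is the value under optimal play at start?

18

P (MAX): max(-1, 18, 3) = 18
Q (MAX): max(49, 15) = 49
start (MIN): min(18, 49) = 18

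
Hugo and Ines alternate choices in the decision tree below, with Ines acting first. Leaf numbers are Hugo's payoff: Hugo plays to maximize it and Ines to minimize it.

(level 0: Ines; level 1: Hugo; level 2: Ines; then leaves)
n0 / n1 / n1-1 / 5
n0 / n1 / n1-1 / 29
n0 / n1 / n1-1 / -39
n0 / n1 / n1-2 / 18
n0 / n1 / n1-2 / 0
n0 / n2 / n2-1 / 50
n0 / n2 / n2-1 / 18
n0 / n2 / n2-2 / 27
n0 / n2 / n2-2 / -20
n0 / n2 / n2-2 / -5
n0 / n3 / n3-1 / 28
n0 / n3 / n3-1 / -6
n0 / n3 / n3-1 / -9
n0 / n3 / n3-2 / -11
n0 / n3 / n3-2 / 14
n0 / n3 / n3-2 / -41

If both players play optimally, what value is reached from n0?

-9

n1-1 (Ines): min(5, 29, -39) = -39
n1-2 (Ines): min(18, 0) = 0
n1 (Hugo): max(-39, 0) = 0
n2-1 (Ines): min(50, 18) = 18
n2-2 (Ines): min(27, -20, -5) = -20
n2 (Hugo): max(18, -20) = 18
n3-1 (Ines): min(28, -6, -9) = -9
n3-2 (Ines): min(-11, 14, -41) = -41
n3 (Hugo): max(-9, -41) = -9
n0 (Ines): min(0, 18, -9) = -9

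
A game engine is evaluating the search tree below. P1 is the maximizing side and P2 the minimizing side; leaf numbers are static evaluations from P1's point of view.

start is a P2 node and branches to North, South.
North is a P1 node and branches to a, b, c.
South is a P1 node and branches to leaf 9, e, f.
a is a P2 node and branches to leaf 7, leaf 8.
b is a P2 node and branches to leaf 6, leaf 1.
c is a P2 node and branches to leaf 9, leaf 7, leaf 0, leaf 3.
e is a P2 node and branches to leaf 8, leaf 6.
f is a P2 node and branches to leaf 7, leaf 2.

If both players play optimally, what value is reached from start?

a (P2): min(7, 8) = 7
b (P2): min(6, 1) = 1
c (P2): min(9, 7, 0, 3) = 0
North (P1): max(7, 1, 0) = 7
e (P2): min(8, 6) = 6
f (P2): min(7, 2) = 2
South (P1): max(9, 6, 2) = 9
start (P2): min(7, 9) = 7

7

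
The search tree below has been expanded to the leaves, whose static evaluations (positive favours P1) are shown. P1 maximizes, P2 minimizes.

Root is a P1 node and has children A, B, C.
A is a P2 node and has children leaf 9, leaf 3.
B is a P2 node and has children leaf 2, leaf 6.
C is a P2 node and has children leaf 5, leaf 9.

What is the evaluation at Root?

5

A (P2): min(9, 3) = 3
B (P2): min(2, 6) = 2
C (P2): min(5, 9) = 5
Root (P1): max(3, 2, 5) = 5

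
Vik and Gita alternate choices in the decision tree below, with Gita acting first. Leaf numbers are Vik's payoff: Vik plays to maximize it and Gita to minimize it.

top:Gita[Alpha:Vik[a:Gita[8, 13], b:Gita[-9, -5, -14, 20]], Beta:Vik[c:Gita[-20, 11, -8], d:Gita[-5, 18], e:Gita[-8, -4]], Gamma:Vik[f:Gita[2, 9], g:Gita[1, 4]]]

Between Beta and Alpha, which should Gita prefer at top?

Beta

c (Gita): min(-20, 11, -8) = -20
d (Gita): min(-5, 18) = -5
e (Gita): min(-8, -4) = -8
Beta (Vik): max(-20, -5, -8) = -5
a (Gita): min(8, 13) = 8
b (Gita): min(-9, -5, -14, 20) = -14
Alpha (Vik): max(8, -14) = 8
Gita prefers the lower value; Beta=-5, Alpha=8. Beta is better since -5 < 8.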